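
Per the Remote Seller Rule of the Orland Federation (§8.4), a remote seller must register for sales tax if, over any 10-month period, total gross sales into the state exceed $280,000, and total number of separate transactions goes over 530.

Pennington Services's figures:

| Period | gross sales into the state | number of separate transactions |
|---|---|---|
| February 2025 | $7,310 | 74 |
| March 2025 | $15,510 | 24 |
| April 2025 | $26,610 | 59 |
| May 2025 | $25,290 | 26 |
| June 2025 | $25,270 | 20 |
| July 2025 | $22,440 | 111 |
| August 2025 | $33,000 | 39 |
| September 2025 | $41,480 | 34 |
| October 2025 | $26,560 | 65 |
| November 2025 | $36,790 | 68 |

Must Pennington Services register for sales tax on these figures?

Total gross sales into the state: $7,310 + $15,510 + $26,610 + $25,290 + $25,270 + $22,440 + $33,000 + $41,480 + $26,560 + $36,790 = $260,260 (≤ $280,000).
Total number of separate transactions: 74 + 24 + 59 + 26 + 20 + 111 + 39 + 34 + 65 + 68 = 520 (≤ 530).
The test is 'and': the rule requires both, and at least one is not exceeded.

No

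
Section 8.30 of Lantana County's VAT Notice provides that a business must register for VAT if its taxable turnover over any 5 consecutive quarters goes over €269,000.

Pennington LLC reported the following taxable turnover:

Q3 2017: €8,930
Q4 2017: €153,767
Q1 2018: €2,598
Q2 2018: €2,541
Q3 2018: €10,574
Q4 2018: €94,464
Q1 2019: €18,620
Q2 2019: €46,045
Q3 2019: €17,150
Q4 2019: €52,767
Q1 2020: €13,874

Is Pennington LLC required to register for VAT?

No

Q3 2017–Q3 2018: €8,930 + €153,767 + €2,598 + €2,541 + €10,574 = €178,410 (under)
Q4 2017–Q4 2018: €153,767 + €2,598 + €2,541 + €10,574 + €94,464 = €263,944 (under)
Q1 2018–Q1 2019: €2,598 + €2,541 + €10,574 + €94,464 + €18,620 = €128,797 (under)
Q2 2018–Q2 2019: €2,541 + €10,574 + €94,464 + €18,620 + €46,045 = €172,244 (under)
Q3 2018–Q3 2019: €10,574 + €94,464 + €18,620 + €46,045 + €17,150 = €186,853 (under)
Q4 2018–Q4 2019: €94,464 + €18,620 + €46,045 + €17,150 + €52,767 = €229,046 (under)
Q1 2019–Q1 2020: €18,620 + €46,045 + €17,150 + €52,767 + €13,874 = €148,456 (under)
No window exceeds €269,000.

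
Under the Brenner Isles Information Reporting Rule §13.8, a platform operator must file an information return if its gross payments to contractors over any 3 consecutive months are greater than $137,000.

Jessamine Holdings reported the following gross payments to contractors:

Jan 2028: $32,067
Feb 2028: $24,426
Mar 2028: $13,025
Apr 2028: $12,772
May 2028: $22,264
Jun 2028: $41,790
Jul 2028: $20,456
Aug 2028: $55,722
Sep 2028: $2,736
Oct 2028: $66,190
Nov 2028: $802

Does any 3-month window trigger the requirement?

Jan 2028–Mar 2028: $32,067 + $24,426 + $13,025 = $69,518 (under)
Feb 2028–Apr 2028: $24,426 + $13,025 + $12,772 = $50,223 (under)
Mar 2028–May 2028: $13,025 + $12,772 + $22,264 = $48,061 (under)
Apr 2028–Jun 2028: $12,772 + $22,264 + $41,790 = $76,826 (under)
May 2028–Jul 2028: $22,264 + $41,790 + $20,456 = $84,510 (under)
Jun 2028–Aug 2028: $41,790 + $20,456 + $55,722 = $117,968 (under)
Jul 2028–Sep 2028: $20,456 + $55,722 + $2,736 = $78,914 (under)
Aug 2028–Oct 2028: $55,722 + $2,736 + $66,190 = $124,648 (under)
Sep 2028–Nov 2028: $2,736 + $66,190 + $802 = $69,728 (under)
No window exceeds $137,000.

No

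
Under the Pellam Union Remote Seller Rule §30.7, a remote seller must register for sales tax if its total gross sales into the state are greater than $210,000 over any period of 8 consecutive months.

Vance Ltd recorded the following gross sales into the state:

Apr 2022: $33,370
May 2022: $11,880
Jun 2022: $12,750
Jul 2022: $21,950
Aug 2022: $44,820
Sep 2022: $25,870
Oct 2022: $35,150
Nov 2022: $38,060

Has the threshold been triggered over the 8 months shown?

Yes

Total gross sales into the state: $33,370 + $11,880 + $12,750 + $21,950 + $44,820 + $25,870 + $35,150 + $38,060 = $223,850.
$223,850 > $210,000, so the threshold is exceeded.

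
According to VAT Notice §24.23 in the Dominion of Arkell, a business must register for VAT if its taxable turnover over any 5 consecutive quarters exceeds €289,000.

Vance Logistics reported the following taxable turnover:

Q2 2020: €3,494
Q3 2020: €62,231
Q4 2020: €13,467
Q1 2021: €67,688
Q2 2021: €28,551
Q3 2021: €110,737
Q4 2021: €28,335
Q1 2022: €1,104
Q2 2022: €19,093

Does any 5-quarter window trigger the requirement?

No

Q2 2020–Q2 2021: €3,494 + €62,231 + €13,467 + €67,688 + €28,551 = €175,431 (under)
Q3 2020–Q3 2021: €62,231 + €13,467 + €67,688 + €28,551 + €110,737 = €282,674 (under)
Q4 2020–Q4 2021: €13,467 + €67,688 + €28,551 + €110,737 + €28,335 = €248,778 (under)
Q1 2021–Q1 2022: €67,688 + €28,551 + €110,737 + €28,335 + €1,104 = €236,415 (under)
Q2 2021–Q2 2022: €28,551 + €110,737 + €28,335 + €1,104 + €19,093 = €187,820 (under)
No window exceeds €289,000.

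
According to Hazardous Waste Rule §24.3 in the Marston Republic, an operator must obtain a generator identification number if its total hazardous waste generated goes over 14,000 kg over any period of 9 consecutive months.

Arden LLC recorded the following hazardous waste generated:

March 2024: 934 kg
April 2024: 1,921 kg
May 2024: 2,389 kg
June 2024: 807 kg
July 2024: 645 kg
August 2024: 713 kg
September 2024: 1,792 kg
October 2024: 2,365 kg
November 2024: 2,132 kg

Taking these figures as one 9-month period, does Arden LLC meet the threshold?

No

Total hazardous waste generated: 934 kg + 1,921 kg + 2,389 kg + 807 kg + 645 kg + 713 kg + 1,792 kg + 2,365 kg + 2,132 kg = 13,698 kg.
13,698 kg ≤ 14,000 kg, so the threshold is not exceeded.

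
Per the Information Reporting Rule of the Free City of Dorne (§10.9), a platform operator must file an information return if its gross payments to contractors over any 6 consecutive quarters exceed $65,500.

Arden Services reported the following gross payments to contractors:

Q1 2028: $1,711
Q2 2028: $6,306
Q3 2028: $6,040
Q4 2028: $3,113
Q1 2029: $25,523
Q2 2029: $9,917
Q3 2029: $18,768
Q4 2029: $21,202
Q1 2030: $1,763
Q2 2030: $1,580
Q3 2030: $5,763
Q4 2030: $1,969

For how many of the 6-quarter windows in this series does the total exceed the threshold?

Q1 2028–Q2 2029: $1,711 + $6,306 + $6,040 + $3,113 + $25,523 + $9,917 = $52,610 (under)
Q2 2028–Q3 2029: $6,306 + $6,040 + $3,113 + $25,523 + $9,917 + $18,768 = $69,667 (over)
Q3 2028–Q4 2029: $6,040 + $3,113 + $25,523 + $9,917 + $18,768 + $21,202 = $84,563 (over)
Q4 2028–Q1 2030: $3,113 + $25,523 + $9,917 + $18,768 + $21,202 + $1,763 = $80,286 (over)
Q1 2029–Q2 2030: $25,523 + $9,917 + $18,768 + $21,202 + $1,763 + $1,580 = $78,753 (over)
Q2 2029–Q3 2030: $9,917 + $18,768 + $21,202 + $1,763 + $1,580 + $5,763 = $58,993 (under)
Q3 2029–Q4 2030: $18,768 + $21,202 + $1,763 + $1,580 + $5,763 + $1,969 = $51,045 (under)
4 windows exceed the threshold.

4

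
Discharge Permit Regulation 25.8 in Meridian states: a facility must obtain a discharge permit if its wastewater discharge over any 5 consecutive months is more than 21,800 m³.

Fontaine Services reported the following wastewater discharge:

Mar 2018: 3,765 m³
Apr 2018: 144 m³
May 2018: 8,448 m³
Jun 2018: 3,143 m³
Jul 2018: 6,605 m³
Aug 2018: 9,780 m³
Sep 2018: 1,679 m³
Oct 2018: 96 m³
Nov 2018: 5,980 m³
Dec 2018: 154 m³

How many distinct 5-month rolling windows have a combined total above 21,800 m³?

Mar 2018–Jul 2018: 3,765 m³ + 144 m³ + 8,448 m³ + 3,143 m³ + 6,605 m³ = 22,105 m³ (over)
Apr 2018–Aug 2018: 144 m³ + 8,448 m³ + 3,143 m³ + 6,605 m³ + 9,780 m³ = 28,120 m³ (over)
May 2018–Sep 2018: 8,448 m³ + 3,143 m³ + 6,605 m³ + 9,780 m³ + 1,679 m³ = 29,655 m³ (over)
Jun 2018–Oct 2018: 3,143 m³ + 6,605 m³ + 9,780 m³ + 1,679 m³ + 96 m³ = 21,303 m³ (under)
Jul 2018–Nov 2018: 6,605 m³ + 9,780 m³ + 1,679 m³ + 96 m³ + 5,980 m³ = 24,140 m³ (over)
Aug 2018–Dec 2018: 9,780 m³ + 1,679 m³ + 96 m³ + 5,980 m³ + 154 m³ = 17,689 m³ (under)
4 windows exceed the threshold.

4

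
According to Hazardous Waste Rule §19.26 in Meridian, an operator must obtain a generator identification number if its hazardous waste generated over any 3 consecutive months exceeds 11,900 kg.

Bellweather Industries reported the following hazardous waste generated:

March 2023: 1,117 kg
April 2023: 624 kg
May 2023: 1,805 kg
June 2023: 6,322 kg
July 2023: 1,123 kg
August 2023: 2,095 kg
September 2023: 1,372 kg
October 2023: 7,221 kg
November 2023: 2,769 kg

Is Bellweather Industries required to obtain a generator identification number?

March 2023–May 2023: 1,117 kg + 624 kg + 1,805 kg = 3,546 kg (under)
April 2023–June 2023: 624 kg + 1,805 kg + 6,322 kg = 8,751 kg (under)
May 2023–July 2023: 1,805 kg + 6,322 kg + 1,123 kg = 9,250 kg (under)
June 2023–August 2023: 6,322 kg + 1,123 kg + 2,095 kg = 9,540 kg (under)
July 2023–September 2023: 1,123 kg + 2,095 kg + 1,372 kg = 4,590 kg (under)
August 2023–October 2023: 2,095 kg + 1,372 kg + 7,221 kg = 10,688 kg (under)
September 2023–November 2023: 1,372 kg + 7,221 kg + 2,769 kg = 11,362 kg (under)
No window exceeds 11,900 kg.

No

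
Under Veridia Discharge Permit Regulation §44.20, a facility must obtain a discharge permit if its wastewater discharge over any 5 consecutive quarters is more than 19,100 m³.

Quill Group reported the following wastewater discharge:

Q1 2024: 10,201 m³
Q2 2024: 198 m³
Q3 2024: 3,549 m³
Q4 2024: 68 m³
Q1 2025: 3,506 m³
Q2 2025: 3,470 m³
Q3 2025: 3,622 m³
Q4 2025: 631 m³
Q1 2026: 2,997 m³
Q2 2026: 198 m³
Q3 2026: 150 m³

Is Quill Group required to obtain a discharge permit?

No

Q1 2024–Q1 2025: 10,201 m³ + 198 m³ + 3,549 m³ + 68 m³ + 3,506 m³ = 17,522 m³ (under)
Q2 2024–Q2 2025: 198 m³ + 3,549 m³ + 68 m³ + 3,506 m³ + 3,470 m³ = 10,791 m³ (under)
Q3 2024–Q3 2025: 3,549 m³ + 68 m³ + 3,506 m³ + 3,470 m³ + 3,622 m³ = 14,215 m³ (under)
Q4 2024–Q4 2025: 68 m³ + 3,506 m³ + 3,470 m³ + 3,622 m³ + 631 m³ = 11,297 m³ (under)
Q1 2025–Q1 2026: 3,506 m³ + 3,470 m³ + 3,622 m³ + 631 m³ + 2,997 m³ = 14,226 m³ (under)
Q2 2025–Q2 2026: 3,470 m³ + 3,622 m³ + 631 m³ + 2,997 m³ + 198 m³ = 10,918 m³ (under)
Q3 2025–Q3 2026: 3,622 m³ + 631 m³ + 2,997 m³ + 198 m³ + 150 m³ = 7,598 m³ (under)
No window exceeds 19,100 m³.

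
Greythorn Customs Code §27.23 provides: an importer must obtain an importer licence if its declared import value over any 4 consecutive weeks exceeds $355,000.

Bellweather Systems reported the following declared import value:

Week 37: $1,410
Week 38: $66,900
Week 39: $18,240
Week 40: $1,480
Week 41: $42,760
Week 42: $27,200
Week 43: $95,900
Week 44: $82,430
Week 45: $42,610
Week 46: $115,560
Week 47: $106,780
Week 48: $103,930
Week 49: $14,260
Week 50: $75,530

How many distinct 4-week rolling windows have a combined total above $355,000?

1

Week 37–Week 40: $1,410 + $66,900 + $18,240 + $1,480 = $88,030 (under)
Week 38–Week 41: $66,900 + $18,240 + $1,480 + $42,760 = $129,380 (under)
Week 39–Week 42: $18,240 + $1,480 + $42,760 + $27,200 = $89,680 (under)
Week 40–Week 43: $1,480 + $42,760 + $27,200 + $95,900 = $167,340 (under)
Week 41–Week 44: $42,760 + $27,200 + $95,900 + $82,430 = $248,290 (under)
Week 42–Week 45: $27,200 + $95,900 + $82,430 + $42,610 = $248,140 (under)
Week 43–Week 46: $95,900 + $82,430 + $42,610 + $115,560 = $336,500 (under)
Week 44–Week 47: $82,430 + $42,610 + $115,560 + $106,780 = $347,380 (under)
Week 45–Week 48: $42,610 + $115,560 + $106,780 + $103,930 = $368,880 (over)
Week 46–Week 49: $115,560 + $106,780 + $103,930 + $14,260 = $340,530 (under)
Week 47–Week 50: $106,780 + $103,930 + $14,260 + $75,530 = $300,500 (under)
1 window exceeds the threshold.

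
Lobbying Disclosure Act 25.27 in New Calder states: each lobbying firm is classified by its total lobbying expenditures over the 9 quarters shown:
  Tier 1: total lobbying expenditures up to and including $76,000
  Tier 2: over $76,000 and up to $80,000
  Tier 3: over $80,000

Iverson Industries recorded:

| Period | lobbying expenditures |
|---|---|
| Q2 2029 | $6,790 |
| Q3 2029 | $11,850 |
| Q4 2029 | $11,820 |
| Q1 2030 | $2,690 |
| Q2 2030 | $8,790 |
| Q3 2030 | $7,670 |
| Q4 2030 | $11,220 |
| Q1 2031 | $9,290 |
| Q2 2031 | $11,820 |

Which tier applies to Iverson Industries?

Tier 3

Total lobbying expenditures: $6,790 + $11,850 + $11,820 + $2,690 + $8,790 + $7,670 + $11,220 + $9,290 + $11,820 = $81,940.
$81,940 > $80,000, so Tier 3 applies.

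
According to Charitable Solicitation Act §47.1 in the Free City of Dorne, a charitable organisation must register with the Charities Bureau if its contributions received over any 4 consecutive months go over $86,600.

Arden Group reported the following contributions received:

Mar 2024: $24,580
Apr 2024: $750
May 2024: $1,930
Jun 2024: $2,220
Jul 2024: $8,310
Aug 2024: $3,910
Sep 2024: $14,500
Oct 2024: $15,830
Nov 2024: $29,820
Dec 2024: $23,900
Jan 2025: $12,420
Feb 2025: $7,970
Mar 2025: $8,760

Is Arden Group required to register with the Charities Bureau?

No

Mar 2024–Jun 2024: $24,580 + $750 + $1,930 + $2,220 = $29,480 (under)
Apr 2024–Jul 2024: $750 + $1,930 + $2,220 + $8,310 = $13,210 (under)
May 2024–Aug 2024: $1,930 + $2,220 + $8,310 + $3,910 = $16,370 (under)
Jun 2024–Sep 2024: $2,220 + $8,310 + $3,910 + $14,500 = $28,940 (under)
Jul 2024–Oct 2024: $8,310 + $3,910 + $14,500 + $15,830 = $42,550 (under)
Aug 2024–Nov 2024: $3,910 + $14,500 + $15,830 + $29,820 = $64,060 (under)
Sep 2024–Dec 2024: $14,500 + $15,830 + $29,820 + $23,900 = $84,050 (under)
Oct 2024–Jan 2025: $15,830 + $29,820 + $23,900 + $12,420 = $81,970 (under)
Nov 2024–Feb 2025: $29,820 + $23,900 + $12,420 + $7,970 = $74,110 (under)
Dec 2024–Mar 2025: $23,900 + $12,420 + $7,970 + $8,760 = $53,050 (under)
No window exceeds $86,600.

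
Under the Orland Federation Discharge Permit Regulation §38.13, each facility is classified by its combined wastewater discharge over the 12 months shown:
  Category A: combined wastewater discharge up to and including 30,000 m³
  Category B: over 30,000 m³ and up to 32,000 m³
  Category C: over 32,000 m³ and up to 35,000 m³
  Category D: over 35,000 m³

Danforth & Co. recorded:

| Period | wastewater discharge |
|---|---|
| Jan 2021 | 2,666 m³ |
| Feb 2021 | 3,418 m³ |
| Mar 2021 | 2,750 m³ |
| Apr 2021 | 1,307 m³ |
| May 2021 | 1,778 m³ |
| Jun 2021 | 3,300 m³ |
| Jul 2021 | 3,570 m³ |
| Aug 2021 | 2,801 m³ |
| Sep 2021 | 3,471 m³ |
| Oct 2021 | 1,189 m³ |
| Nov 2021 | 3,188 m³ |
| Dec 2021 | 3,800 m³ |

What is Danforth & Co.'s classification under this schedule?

Category C

Combined wastewater discharge: 2,666 m³ + 3,418 m³ + 2,750 m³ + 1,307 m³ + 1,778 m³ + 3,300 m³ + 3,570 m³ + 2,801 m³ + 3,471 m³ + 1,189 m³ + 3,188 m³ + 3,800 m³ = 33,238 m³.
32,000 m³ < 33,238 m³ ≤ 35,000 m³, so Category C applies.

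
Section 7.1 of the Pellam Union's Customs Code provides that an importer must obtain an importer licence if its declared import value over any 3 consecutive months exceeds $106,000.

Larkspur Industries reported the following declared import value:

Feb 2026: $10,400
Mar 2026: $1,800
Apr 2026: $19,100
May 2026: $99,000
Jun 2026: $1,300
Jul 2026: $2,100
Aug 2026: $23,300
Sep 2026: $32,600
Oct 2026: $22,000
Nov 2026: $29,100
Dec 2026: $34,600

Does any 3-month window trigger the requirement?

Feb 2026–Apr 2026: $10,400 + $1,800 + $19,100 = $31,300 (under)
Mar 2026–May 2026: $1,800 + $19,100 + $99,000 = $119,900 (over)
Apr 2026–Jun 2026: $19,100 + $99,000 + $1,300 = $119,400 (over)
May 2026–Jul 2026: $99,000 + $1,300 + $2,100 = $102,400 (under)
Jun 2026–Aug 2026: $1,300 + $2,100 + $23,300 = $26,700 (under)
Jul 2026–Sep 2026: $2,100 + $23,300 + $32,600 = $58,000 (under)
Aug 2026–Oct 2026: $23,300 + $32,600 + $22,000 = $77,900 (under)
Sep 2026–Nov 2026: $32,600 + $22,000 + $29,100 = $83,700 (under)
Oct 2026–Dec 2026: $22,000 + $29,100 + $34,600 = $85,700 (under)
At least one window exceeds $106,000.

Yes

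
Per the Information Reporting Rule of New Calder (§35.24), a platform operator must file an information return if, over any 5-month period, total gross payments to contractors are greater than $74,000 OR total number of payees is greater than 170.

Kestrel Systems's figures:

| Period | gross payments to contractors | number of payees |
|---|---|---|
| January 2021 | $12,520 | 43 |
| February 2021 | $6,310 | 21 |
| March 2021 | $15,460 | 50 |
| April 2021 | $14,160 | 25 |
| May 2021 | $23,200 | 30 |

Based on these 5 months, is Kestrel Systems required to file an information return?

Total gross payments to contractors: $12,520 + $6,310 + $15,460 + $14,160 + $23,200 = $71,650 (≤ $74,000).
Total number of payees: 43 + 21 + 50 + 25 + 30 = 169 (≤ 170).
The test is 'or': neither threshold is exceeded.

No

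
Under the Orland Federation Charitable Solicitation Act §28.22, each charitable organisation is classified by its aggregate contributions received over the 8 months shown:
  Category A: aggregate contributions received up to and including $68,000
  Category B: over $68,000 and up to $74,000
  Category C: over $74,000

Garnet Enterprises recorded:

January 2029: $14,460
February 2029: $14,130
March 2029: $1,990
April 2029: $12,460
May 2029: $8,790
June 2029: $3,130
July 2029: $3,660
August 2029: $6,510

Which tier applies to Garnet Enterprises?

Aggregate contributions received: $14,460 + $14,130 + $1,990 + $12,460 + $8,790 + $3,130 + $3,660 + $6,510 = $65,130.
$65,130 ≤ $68,000, so Category A applies.

Category A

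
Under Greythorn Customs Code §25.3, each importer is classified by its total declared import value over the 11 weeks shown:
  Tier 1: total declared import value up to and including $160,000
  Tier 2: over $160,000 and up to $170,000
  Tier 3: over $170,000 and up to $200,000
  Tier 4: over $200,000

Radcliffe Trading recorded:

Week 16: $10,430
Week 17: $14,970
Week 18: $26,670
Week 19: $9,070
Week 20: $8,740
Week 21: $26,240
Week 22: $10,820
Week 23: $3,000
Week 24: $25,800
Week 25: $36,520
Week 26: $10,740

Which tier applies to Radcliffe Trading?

Tier 3

Total declared import value: $10,430 + $14,970 + $26,670 + $9,070 + $8,740 + $26,240 + $10,820 + $3,000 + $25,800 + $36,520 + $10,740 = $183,000.
$170,000 < $183,000 ≤ $200,000, so Tier 3 applies.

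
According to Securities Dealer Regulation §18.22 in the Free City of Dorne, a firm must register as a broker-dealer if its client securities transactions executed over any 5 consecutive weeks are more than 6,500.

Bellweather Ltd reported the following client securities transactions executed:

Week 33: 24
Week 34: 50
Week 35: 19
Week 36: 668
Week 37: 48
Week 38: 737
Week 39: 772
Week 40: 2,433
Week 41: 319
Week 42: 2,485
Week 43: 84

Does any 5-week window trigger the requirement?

Week 33–Week 37: 24 + 50 + 19 + 668 + 48 = 809 (under)
Week 34–Week 38: 50 + 19 + 668 + 48 + 737 = 1,522 (under)
Week 35–Week 39: 19 + 668 + 48 + 737 + 772 = 2,244 (under)
Week 36–Week 40: 668 + 48 + 737 + 772 + 2,433 = 4,658 (under)
Week 37–Week 41: 48 + 737 + 772 + 2,433 + 319 = 4,309 (under)
Week 38–Week 42: 737 + 772 + 2,433 + 319 + 2,485 = 6,746 (over)
Week 39–Week 43: 772 + 2,433 + 319 + 2,485 + 84 = 6,093 (under)
At least one window exceeds 6,500.

Yes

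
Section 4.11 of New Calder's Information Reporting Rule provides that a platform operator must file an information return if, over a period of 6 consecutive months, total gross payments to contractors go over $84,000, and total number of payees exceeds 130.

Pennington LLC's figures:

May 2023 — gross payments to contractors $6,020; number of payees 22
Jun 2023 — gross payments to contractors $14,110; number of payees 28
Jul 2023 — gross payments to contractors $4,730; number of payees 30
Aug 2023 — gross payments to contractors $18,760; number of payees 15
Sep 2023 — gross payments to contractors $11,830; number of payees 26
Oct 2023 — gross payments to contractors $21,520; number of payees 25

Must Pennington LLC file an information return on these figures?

Total gross payments to contractors: $6,020 + $14,110 + $4,730 + $18,760 + $11,830 + $21,520 = $76,970 (≤ $84,000).
Total number of payees: 22 + 28 + 30 + 15 + 26 + 25 = 146 (> 130).
The test is 'and': the rule requires both, and at least one is not exceeded.

No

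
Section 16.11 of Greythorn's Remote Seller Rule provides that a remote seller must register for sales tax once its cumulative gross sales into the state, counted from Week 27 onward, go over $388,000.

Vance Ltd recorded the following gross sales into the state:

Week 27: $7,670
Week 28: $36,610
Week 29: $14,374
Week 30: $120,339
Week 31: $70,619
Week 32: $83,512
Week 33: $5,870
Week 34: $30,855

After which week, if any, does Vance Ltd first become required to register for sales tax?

Through Week 27: $7,670
Through Week 28: $44,280
Through Week 29: $58,654
Through Week 30: $178,993
Through Week 31: $249,612
Through Week 32: $333,124
Through Week 33: $338,994
Through Week 34: $369,849
Final cumulative total $369,849 ≤ $388,000; the threshold is never exceeded.

Not triggered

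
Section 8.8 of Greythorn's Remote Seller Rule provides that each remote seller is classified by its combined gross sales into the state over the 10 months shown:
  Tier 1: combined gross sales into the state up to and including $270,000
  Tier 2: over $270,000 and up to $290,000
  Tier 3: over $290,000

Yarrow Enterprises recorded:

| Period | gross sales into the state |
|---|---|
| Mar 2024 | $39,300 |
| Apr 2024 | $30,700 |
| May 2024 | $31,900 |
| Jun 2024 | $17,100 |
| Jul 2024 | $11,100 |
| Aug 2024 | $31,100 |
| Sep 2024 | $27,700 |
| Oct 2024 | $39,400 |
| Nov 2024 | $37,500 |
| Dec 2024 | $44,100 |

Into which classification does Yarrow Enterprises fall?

Tier 3

Combined gross sales into the state: $39,300 + $30,700 + $31,900 + $17,100 + $11,100 + $31,100 + $27,700 + $39,400 + $37,500 + $44,100 = $309,900.
$309,900 > $290,000, so Tier 3 applies.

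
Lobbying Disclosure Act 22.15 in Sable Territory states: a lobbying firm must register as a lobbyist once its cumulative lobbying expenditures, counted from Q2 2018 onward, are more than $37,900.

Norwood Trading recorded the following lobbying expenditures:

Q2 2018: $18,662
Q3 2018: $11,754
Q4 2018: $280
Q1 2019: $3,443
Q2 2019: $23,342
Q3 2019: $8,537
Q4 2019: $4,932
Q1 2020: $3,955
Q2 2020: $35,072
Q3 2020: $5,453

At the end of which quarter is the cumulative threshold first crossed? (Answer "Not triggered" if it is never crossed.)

Q2 2019

Through Q2 2018: $18,662
Through Q3 2018: $30,416
Through Q4 2018: $30,696
Through Q1 2019: $34,139
Through Q2 2019: $57,481 ← exceeds threshold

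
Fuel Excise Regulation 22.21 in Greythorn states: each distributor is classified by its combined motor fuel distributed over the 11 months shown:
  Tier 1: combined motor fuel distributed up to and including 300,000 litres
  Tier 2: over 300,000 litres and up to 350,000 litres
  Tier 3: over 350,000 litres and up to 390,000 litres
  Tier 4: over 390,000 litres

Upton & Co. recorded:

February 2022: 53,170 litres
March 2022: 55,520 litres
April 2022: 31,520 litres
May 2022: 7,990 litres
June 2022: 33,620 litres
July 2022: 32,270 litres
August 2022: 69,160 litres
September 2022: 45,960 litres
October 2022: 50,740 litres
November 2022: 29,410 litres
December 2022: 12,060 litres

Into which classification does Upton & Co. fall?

Combined motor fuel distributed: 53,170 litres + 55,520 litres + 31,520 litres + 7,990 litres + 33,620 litres + 32,270 litres + 69,160 litres + 45,960 litres + 50,740 litres + 29,410 litres + 12,060 litres = 421,420 litres.
421,420 litres > 390,000 litres, so Tier 4 applies.

Tier 4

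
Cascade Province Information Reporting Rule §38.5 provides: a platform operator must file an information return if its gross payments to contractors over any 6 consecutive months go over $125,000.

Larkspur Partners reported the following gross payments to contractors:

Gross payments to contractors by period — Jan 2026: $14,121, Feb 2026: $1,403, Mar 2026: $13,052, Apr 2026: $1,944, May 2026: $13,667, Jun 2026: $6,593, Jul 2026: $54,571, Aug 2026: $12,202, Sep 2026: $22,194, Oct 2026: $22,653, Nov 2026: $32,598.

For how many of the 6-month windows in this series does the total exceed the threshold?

Jan 2026–Jun 2026: $14,121 + $1,403 + $13,052 + $1,944 + $13,667 + $6,593 = $50,780 (under)
Feb 2026–Jul 2026: $1,403 + $13,052 + $1,944 + $13,667 + $6,593 + $54,571 = $91,230 (under)
Mar 2026–Aug 2026: $13,052 + $1,944 + $13,667 + $6,593 + $54,571 + $12,202 = $102,029 (under)
Apr 2026–Sep 2026: $1,944 + $13,667 + $6,593 + $54,571 + $12,202 + $22,194 = $111,171 (under)
May 2026–Oct 2026: $13,667 + $6,593 + $54,571 + $12,202 + $22,194 + $22,653 = $131,880 (over)
Jun 2026–Nov 2026: $6,593 + $54,571 + $12,202 + $22,194 + $22,653 + $32,598 = $150,811 (over)
2 windows exceed the threshold.

2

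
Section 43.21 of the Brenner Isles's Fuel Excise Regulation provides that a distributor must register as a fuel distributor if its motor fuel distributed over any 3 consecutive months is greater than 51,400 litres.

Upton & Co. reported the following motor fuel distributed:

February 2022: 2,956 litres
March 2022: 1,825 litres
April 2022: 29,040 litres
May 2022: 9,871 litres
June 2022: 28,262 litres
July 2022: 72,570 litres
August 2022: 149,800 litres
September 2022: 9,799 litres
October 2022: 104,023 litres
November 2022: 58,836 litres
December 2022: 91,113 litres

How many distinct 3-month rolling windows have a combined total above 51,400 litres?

7

February 2022–April 2022: 2,956 litres + 1,825 litres + 29,040 litres = 33,821 litres (under)
March 2022–May 2022: 1,825 litres + 29,040 litres + 9,871 litres = 40,736 litres (under)
April 2022–June 2022: 29,040 litres + 9,871 litres + 28,262 litres = 67,173 litres (over)
May 2022–July 2022: 9,871 litres + 28,262 litres + 72,570 litres = 110,703 litres (over)
June 2022–August 2022: 28,262 litres + 72,570 litres + 149,800 litres = 250,632 litres (over)
July 2022–September 2022: 72,570 litres + 149,800 litres + 9,799 litres = 232,169 litres (over)
August 2022–October 2022: 149,800 litres + 9,799 litres + 104,023 litres = 263,622 litres (over)
September 2022–November 2022: 9,799 litres + 104,023 litres + 58,836 litres = 172,658 litres (over)
October 2022–December 2022: 104,023 litres + 58,836 litres + 91,113 litres = 253,972 litres (over)
7 windows exceed the threshold.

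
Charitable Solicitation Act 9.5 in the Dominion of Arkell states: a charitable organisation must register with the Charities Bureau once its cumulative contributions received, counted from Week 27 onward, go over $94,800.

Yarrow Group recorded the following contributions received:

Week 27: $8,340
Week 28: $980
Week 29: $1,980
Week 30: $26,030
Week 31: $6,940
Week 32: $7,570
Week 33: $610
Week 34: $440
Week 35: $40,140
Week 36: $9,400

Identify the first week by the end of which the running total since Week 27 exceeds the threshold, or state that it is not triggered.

Week 36

Through Week 27: $8,340
Through Week 28: $9,320
Through Week 29: $11,300
Through Week 30: $37,330
Through Week 31: $44,270
Through Week 32: $51,840
Through Week 33: $52,450
Through Week 34: $52,890
Through Week 35: $93,030
Through Week 36: $102,430 ← exceeds threshold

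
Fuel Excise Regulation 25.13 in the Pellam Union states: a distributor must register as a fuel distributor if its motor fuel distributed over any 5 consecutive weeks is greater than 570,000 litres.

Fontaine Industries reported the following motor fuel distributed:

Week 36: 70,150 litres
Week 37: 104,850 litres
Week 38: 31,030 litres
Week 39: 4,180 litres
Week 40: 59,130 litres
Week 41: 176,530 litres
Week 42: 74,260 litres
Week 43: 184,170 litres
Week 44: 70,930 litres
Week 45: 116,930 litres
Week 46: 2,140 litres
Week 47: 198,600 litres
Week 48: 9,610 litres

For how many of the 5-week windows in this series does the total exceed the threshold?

2

Week 36–Week 40: 70,150 litres + 104,850 litres + 31,030 litres + 4,180 litres + 59,130 litres = 269,340 litres (under)
Week 37–Week 41: 104,850 litres + 31,030 litres + 4,180 litres + 59,130 litres + 176,530 litres = 375,720 litres (under)
Week 38–Week 42: 31,030 litres + 4,180 litres + 59,130 litres + 176,530 litres + 74,260 litres = 345,130 litres (under)
Week 39–Week 43: 4,180 litres + 59,130 litres + 176,530 litres + 74,260 litres + 184,170 litres = 498,270 litres (under)
Week 40–Week 44: 59,130 litres + 176,530 litres + 74,260 litres + 184,170 litres + 70,930 litres = 565,020 litres (under)
Week 41–Week 45: 176,530 litres + 74,260 litres + 184,170 litres + 70,930 litres + 116,930 litres = 622,820 litres (over)
Week 42–Week 46: 74,260 litres + 184,170 litres + 70,930 litres + 116,930 litres + 2,140 litres = 448,430 litres (under)
Week 43–Week 47: 184,170 litres + 70,930 litres + 116,930 litres + 2,140 litres + 198,600 litres = 572,770 litres (over)
Week 44–Week 48: 70,930 litres + 116,930 litres + 2,140 litres + 198,600 litres + 9,610 litres = 398,210 litres (under)
2 windows exceed the threshold.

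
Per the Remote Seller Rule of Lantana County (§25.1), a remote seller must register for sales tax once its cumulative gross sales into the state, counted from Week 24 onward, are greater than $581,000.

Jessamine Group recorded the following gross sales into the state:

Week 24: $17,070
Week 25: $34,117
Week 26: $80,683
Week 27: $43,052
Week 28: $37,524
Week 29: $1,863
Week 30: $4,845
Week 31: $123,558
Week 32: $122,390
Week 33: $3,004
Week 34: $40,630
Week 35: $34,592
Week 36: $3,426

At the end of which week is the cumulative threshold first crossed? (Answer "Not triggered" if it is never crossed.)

Not triggered

Through Week 24: $17,070
Through Week 25: $51,187
Through Week 26: $131,870
Through Week 27: $174,922
Through Week 28: $212,446
Through Week 29: $214,309
Through Week 30: $219,154
Through Week 31: $342,712
Through Week 32: $465,102
Through Week 33: $468,106
Through Week 34: $508,736
Through Week 35: $543,328
Through Week 36: $546,754
Final cumulative total $546,754 ≤ $581,000; the threshold is never exceeded.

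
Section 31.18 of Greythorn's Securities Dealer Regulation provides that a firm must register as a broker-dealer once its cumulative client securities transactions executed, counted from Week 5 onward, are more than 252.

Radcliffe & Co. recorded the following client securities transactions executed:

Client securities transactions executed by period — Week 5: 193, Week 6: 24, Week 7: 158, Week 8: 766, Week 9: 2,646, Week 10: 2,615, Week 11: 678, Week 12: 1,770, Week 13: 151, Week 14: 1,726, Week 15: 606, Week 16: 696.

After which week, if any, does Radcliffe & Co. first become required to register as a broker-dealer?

Week 7

Through Week 5: 193
Through Week 6: 217
Through Week 7: 375 ← exceeds threshold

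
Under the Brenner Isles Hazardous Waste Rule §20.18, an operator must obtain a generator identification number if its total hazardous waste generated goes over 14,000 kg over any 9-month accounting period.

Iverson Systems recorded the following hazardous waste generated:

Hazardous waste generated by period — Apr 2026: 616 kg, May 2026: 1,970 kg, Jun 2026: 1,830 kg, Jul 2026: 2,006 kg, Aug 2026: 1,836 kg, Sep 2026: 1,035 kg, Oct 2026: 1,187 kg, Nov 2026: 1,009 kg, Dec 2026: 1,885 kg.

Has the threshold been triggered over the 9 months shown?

No

Total hazardous waste generated: 616 kg + 1,970 kg + 1,830 kg + 2,006 kg + 1,836 kg + 1,035 kg + 1,187 kg + 1,009 kg + 1,885 kg = 13,374 kg.
13,374 kg ≤ 14,000 kg, so the threshold is not exceeded.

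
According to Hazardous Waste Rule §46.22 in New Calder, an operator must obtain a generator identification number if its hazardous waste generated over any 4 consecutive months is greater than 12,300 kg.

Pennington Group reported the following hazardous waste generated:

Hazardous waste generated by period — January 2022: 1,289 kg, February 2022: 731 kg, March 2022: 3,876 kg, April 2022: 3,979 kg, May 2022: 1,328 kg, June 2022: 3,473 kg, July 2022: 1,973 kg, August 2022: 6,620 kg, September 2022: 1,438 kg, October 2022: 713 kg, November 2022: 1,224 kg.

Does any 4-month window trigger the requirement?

January 2022–April 2022: 1,289 kg + 731 kg + 3,876 kg + 3,979 kg = 9,875 kg (under)
February 2022–May 2022: 731 kg + 3,876 kg + 3,979 kg + 1,328 kg = 9,914 kg (under)
March 2022–June 2022: 3,876 kg + 3,979 kg + 1,328 kg + 3,473 kg = 12,656 kg (over)
April 2022–July 2022: 3,979 kg + 1,328 kg + 3,473 kg + 1,973 kg = 10,753 kg (under)
May 2022–August 2022: 1,328 kg + 3,473 kg + 1,973 kg + 6,620 kg = 13,394 kg (over)
June 2022–September 2022: 3,473 kg + 1,973 kg + 6,620 kg + 1,438 kg = 13,504 kg (over)
July 2022–October 2022: 1,973 kg + 6,620 kg + 1,438 kg + 713 kg = 10,744 kg (under)
August 2022–November 2022: 6,620 kg + 1,438 kg + 713 kg + 1,224 kg = 9,995 kg (under)
At least one window exceeds 12,300 kg.

Yes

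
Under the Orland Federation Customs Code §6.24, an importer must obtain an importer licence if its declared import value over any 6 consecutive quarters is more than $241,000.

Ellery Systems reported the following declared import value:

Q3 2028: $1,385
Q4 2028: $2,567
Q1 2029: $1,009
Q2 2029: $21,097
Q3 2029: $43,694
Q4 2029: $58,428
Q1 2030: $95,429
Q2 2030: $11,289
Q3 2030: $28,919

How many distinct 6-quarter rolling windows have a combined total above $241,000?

Q3 2028–Q4 2029: $1,385 + $2,567 + $1,009 + $21,097 + $43,694 + $58,428 = $128,180 (under)
Q4 2028–Q1 2030: $2,567 + $1,009 + $21,097 + $43,694 + $58,428 + $95,429 = $222,224 (under)
Q1 2029–Q2 2030: $1,009 + $21,097 + $43,694 + $58,428 + $95,429 + $11,289 = $230,946 (under)
Q2 2029–Q3 2030: $21,097 + $43,694 + $58,428 + $95,429 + $11,289 + $28,919 = $258,856 (over)
1 window exceeds the threshold.

1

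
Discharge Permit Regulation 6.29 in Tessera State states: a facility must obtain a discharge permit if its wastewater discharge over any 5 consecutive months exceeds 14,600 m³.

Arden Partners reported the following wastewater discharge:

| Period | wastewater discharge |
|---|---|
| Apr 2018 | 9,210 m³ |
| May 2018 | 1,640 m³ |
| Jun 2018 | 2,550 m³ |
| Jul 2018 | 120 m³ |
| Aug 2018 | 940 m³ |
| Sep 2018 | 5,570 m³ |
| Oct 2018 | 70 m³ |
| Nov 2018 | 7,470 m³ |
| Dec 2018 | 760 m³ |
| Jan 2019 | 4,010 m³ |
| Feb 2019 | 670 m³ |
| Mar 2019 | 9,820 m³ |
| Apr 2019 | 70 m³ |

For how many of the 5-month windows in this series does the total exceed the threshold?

4

Apr 2018–Aug 2018: 9,210 m³ + 1,640 m³ + 2,550 m³ + 120 m³ + 940 m³ = 14,460 m³ (under)
May 2018–Sep 2018: 1,640 m³ + 2,550 m³ + 120 m³ + 940 m³ + 5,570 m³ = 10,820 m³ (under)
Jun 2018–Oct 2018: 2,550 m³ + 120 m³ + 940 m³ + 5,570 m³ + 70 m³ = 9,250 m³ (under)
Jul 2018–Nov 2018: 120 m³ + 940 m³ + 5,570 m³ + 70 m³ + 7,470 m³ = 14,170 m³ (under)
Aug 2018–Dec 2018: 940 m³ + 5,570 m³ + 70 m³ + 7,470 m³ + 760 m³ = 14,810 m³ (over)
Sep 2018–Jan 2019: 5,570 m³ + 70 m³ + 7,470 m³ + 760 m³ + 4,010 m³ = 17,880 m³ (over)
Oct 2018–Feb 2019: 70 m³ + 7,470 m³ + 760 m³ + 4,010 m³ + 670 m³ = 12,980 m³ (under)
Nov 2018–Mar 2019: 7,470 m³ + 760 m³ + 4,010 m³ + 670 m³ + 9,820 m³ = 22,730 m³ (over)
Dec 2018–Apr 2019: 760 m³ + 4,010 m³ + 670 m³ + 9,820 m³ + 70 m³ = 15,330 m³ (over)
4 windows exceed the threshold.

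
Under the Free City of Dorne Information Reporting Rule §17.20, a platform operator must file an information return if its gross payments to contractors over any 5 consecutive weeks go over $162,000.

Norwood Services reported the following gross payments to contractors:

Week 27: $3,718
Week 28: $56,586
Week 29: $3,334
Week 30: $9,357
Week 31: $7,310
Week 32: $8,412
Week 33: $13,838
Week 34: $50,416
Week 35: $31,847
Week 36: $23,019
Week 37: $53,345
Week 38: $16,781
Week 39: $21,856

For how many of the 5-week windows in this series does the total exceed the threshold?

2

Week 27–Week 31: $3,718 + $56,586 + $3,334 + $9,357 + $7,310 = $80,305 (under)
Week 28–Week 32: $56,586 + $3,334 + $9,357 + $7,310 + $8,412 = $84,999 (under)
Week 29–Week 33: $3,334 + $9,357 + $7,310 + $8,412 + $13,838 = $42,251 (under)
Week 30–Week 34: $9,357 + $7,310 + $8,412 + $13,838 + $50,416 = $89,333 (under)
Week 31–Week 35: $7,310 + $8,412 + $13,838 + $50,416 + $31,847 = $111,823 (under)
Week 32–Week 36: $8,412 + $13,838 + $50,416 + $31,847 + $23,019 = $127,532 (under)
Week 33–Week 37: $13,838 + $50,416 + $31,847 + $23,019 + $53,345 = $172,465 (over)
Week 34–Week 38: $50,416 + $31,847 + $23,019 + $53,345 + $16,781 = $175,408 (over)
Week 35–Week 39: $31,847 + $23,019 + $53,345 + $16,781 + $21,856 = $146,848 (under)
2 windows exceed the threshold.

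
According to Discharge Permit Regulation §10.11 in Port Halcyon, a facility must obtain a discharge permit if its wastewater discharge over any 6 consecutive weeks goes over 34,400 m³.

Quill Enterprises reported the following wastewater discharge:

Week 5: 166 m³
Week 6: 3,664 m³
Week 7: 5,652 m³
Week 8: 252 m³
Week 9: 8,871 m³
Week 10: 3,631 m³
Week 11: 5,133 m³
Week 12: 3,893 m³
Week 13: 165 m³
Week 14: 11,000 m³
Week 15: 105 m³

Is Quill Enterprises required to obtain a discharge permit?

Week 5–Week 10: 166 m³ + 3,664 m³ + 5,652 m³ + 252 m³ + 8,871 m³ + 3,631 m³ = 22,236 m³ (under)
Week 6–Week 11: 3,664 m³ + 5,652 m³ + 252 m³ + 8,871 m³ + 3,631 m³ + 5,133 m³ = 27,203 m³ (under)
Week 7–Week 12: 5,652 m³ + 252 m³ + 8,871 m³ + 3,631 m³ + 5,133 m³ + 3,893 m³ = 27,432 m³ (under)
Week 8–Week 13: 252 m³ + 8,871 m³ + 3,631 m³ + 5,133 m³ + 3,893 m³ + 165 m³ = 21,945 m³ (under)
Week 9–Week 14: 8,871 m³ + 3,631 m³ + 5,133 m³ + 3,893 m³ + 165 m³ + 11,000 m³ = 32,693 m³ (under)
Week 10–Week 15: 3,631 m³ + 5,133 m³ + 3,893 m³ + 165 m³ + 11,000 m³ + 105 m³ = 23,927 m³ (under)
No window exceeds 34,400 m³.

No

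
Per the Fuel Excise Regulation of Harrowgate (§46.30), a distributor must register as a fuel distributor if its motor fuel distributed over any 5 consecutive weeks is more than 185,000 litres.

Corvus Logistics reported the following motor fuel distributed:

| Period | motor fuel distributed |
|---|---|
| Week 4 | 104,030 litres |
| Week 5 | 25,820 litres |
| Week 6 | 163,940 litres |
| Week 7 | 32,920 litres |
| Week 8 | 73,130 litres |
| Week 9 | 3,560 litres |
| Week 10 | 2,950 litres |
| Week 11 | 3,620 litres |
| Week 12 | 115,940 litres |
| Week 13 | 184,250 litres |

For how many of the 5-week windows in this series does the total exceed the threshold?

5

Week 4–Week 8: 104,030 litres + 25,820 litres + 163,940 litres + 32,920 litres + 73,130 litres = 399,840 litres (over)
Week 5–Week 9: 25,820 litres + 163,940 litres + 32,920 litres + 73,130 litres + 3,560 litres = 299,370 litres (over)
Week 6–Week 10: 163,940 litres + 32,920 litres + 73,130 litres + 3,560 litres + 2,950 litres = 276,500 litres (over)
Week 7–Week 11: 32,920 litres + 73,130 litres + 3,560 litres + 2,950 litres + 3,620 litres = 116,180 litres (under)
Week 8–Week 12: 73,130 litres + 3,560 litres + 2,950 litres + 3,620 litres + 115,940 litres = 199,200 litres (over)
Week 9–Week 13: 3,560 litres + 2,950 litres + 3,620 litres + 115,940 litres + 184,250 litres = 310,320 litres (over)
5 windows exceed the threshold.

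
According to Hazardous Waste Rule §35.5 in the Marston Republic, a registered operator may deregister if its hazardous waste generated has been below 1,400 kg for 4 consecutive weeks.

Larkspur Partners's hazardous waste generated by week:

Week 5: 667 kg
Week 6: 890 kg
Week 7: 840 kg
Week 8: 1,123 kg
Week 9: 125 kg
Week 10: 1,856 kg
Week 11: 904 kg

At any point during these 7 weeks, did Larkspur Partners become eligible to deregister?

Yes

Weeks below 1,400 kg: Week 5, Week 6, Week 7, Week 8, Week 9, Week 11.
Longest run of consecutive weeks below the threshold: 5.
5 ≥ 4, so Larkspur Partners became eligible.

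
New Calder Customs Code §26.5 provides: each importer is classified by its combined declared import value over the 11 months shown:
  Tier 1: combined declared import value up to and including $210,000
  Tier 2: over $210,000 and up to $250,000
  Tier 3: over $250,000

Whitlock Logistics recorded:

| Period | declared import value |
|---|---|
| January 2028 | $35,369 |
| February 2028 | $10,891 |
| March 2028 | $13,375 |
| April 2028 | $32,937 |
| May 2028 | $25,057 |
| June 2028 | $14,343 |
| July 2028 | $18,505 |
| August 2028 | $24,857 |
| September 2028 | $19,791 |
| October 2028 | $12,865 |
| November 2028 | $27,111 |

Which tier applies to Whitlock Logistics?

Combined declared import value: $35,369 + $10,891 + $13,375 + $32,937 + $25,057 + $14,343 + $18,505 + $24,857 + $19,791 + $12,865 + $27,111 = $235,101.
$210,000 < $235,101 ≤ $250,000, so Tier 2 applies.

Tier 2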